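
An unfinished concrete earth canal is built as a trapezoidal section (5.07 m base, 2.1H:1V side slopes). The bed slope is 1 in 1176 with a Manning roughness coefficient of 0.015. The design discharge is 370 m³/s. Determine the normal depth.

y_n = 5.51 m

Manning's equation rearranged: A R^(2/3) = nQ / (1·√S) = 0.015 × 370 / (√0.0008503) = 190.3.
At y = 6.31 m: A R^(2/3) = 259.3 — too large.
At y = 4.22 m: A R^(2/3) = 104.8 — too small.
At y = 5.51 m: A R^(2/3) = 190.2 — ≈ 190.3.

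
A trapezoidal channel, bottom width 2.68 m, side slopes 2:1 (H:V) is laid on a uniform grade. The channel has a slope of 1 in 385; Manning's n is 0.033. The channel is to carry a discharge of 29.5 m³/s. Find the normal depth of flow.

Manning's equation rearranged: A R^(2/3) = nQ / (1·√S) = 0.033 × 29.5 / (√0.002597) = 19.1.
Trying y = 1.83 m: A R^(2/3) = 12.12 — short.
Trying y = 2.75 m: A R^(2/3) = 29.5 — over.
Trying y = 2.26 m: A R^(2/3) = 19.11 — matches.

y_n = 2.26 m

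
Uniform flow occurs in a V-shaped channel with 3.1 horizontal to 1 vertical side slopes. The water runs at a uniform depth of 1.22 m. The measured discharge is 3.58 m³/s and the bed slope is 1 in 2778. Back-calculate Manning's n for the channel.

n = 0.017

For a triangular section with side slope z = 3.1: A = zy² = 3.1×1.22² = 4.614 m²; P = 2y√(1+z²) = 2×1.22×3.257 = 7.948 m.
Hydraulic radius R = A/P = 4.614/7.948 = 0.5805 m.
Rearranging Manning's equation: n = (1/Q) A R^(2/3) S^(1/2) = (1/3.58) × 4.614 × 0.5805^(2/3) × √0.00036 = 0.017.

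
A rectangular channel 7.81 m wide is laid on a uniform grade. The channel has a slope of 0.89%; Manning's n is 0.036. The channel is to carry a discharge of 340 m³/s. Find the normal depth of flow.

y_n = 8.6 m

Manning's equation rearranged: A R^(2/3) = nQ / (1·√S) = 0.036 × 340 / (√0.0089) = 129.7.
Trying y = 7.14 m: A R^(2/3) = 103.4 — too small.
Trying y = 8.6 m: A R^(2/3) = 129.8 — ≈ 129.7.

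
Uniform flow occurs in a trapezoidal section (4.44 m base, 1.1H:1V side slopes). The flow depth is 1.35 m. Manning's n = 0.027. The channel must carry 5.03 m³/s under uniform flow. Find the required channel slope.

With bottom width b = 4.44 m and side slope z = 1.1: A = (b + zy)y = (4.44 + 1.1×1.35)×1.35 = 7.999 m²; P = b + 2y√(1+z²) = 4.44 + 2×1.35×1.487 = 8.454 m.
Hydraulic radius R = A/P = 7.999/8.454 = 0.9462 m.
From Manning's equation, S = [nQ / (1 A R^(2/3))]² = [0.027 × 5.03 / (1 × 7.999 × 0.9462^(2/3))]² = 0.00031.

S = 0.00031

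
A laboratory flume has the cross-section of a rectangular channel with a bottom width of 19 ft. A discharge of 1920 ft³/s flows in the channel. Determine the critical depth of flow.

For a rectangular channel, critical depth y_c = (q²/g)^(1/3) where q = Q/b = 1920/19 = 101.1 ft²/s.
So y_c = (101.1²/32.2)^(1/3) = 6.82 ft.

y_c = 6.82 ft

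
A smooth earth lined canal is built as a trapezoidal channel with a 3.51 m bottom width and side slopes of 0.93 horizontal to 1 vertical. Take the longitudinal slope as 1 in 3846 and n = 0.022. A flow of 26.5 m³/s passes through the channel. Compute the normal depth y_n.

y_n = 3.55 m

Manning's equation rearranged: A R^(2/3) = nQ / (1·√S) = 0.022 × 26.5 / (√0.00026) = 36.16.
Try y = 4.25 m: A R^(2/3) = 51.98 — over.
Try y = 3.07 m: A R^(2/3) = 27.21 — short.
Try y = 3.55 m: A R^(2/3) = 36.19 — matches.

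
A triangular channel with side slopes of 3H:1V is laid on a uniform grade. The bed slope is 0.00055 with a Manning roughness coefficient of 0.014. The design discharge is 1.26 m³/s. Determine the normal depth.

y_n = 0.717 m

Manning's equation rearranged: A R^(2/3) = nQ / (1·√S) = 0.014 × 1.26 / (√0.00055) = 0.7522.
Try y = 0.899 m: A R^(2/3) = 1.374 — high.
Try y = 0.563 m: A R^(2/3) = 0.3943 — low.
Try y = 0.717 m: A R^(2/3) = 0.7514 — ≈ 0.7522.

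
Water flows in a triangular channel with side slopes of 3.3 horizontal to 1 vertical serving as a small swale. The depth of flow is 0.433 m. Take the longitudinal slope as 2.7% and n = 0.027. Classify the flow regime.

For a triangular section with side slope z = 3.3: A = zy² = 3.3×0.433² = 0.6187 m²; P = 2y√(1+z²) = 2×0.433×3.448 = 2.986 m.
Hydraulic radius R = A/P = 0.6187/2.986 = 0.2072 m.
V = (1/n) R^(2/3) √S = (1/0.027) × 0.2072^(2/3) × √0.027 = 2.131 m/s. Hydraulic depth D_h = A/T = 0.6187/2.858 = 0.2165 m.
Froude number Fr = V/√(g·D_h) = 2.131/√(9.81×0.2165) = 1.46, which is greater than 1, so the flow is supercritical.

supercritical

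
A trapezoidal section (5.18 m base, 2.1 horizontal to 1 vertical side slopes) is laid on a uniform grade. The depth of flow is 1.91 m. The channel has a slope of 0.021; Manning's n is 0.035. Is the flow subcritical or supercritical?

With bottom width b = 5.18 m and side slope z = 2.1: A = (b + zy)y = (5.18 + 2.1×1.91)×1.91 = 17.55 m²; P = b + 2y√(1+z²) = 5.18 + 2×1.91×2.326 = 14.07 m.
Hydraulic radius R = A/P = 17.55/14.07 = 1.248 m.
V = (1/n) R^(2/3) √S = (1/0.035) × 1.248^(2/3) × √0.021 = 4.8 m/s. Hydraulic depth D_h = A/T = 17.55/13.2 = 1.33 m.
Froude number Fr = V/√(g·D_h) = 4.8/√(9.81×1.33) = 1.33, which is greater than 1, so the flow is supercritical.

supercritical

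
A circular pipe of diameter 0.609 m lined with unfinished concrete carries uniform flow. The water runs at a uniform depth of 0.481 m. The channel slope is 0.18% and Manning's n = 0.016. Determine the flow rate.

Q = 0.213 m³/s

For a circular section of diameter D = 0.609 m at depth y = 0.481 m, the central angle is θ = 2 arccos(1 − 2y/D) = 4.378 rad. Then A = (D²/8)(θ − sin θ) = 0.2468 m² and P = Dθ/2 = 1.333 m.
Hydraulic radius R = A/P = 0.2468/1.333 = 0.1851 m.
Manning's equation: Q = (1/n) A R^(2/3) S^(1/2) = (1/0.016) × 0.2468 × 0.1851^(2/3) × 0.0018^(1/2) = 0.213 m³/s.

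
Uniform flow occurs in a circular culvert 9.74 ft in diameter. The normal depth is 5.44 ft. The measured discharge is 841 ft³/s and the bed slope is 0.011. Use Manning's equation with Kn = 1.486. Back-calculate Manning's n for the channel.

n = 0.015

For a circular section of diameter D = 9.74 ft at depth y = 5.44 ft, the central angle is θ = 2 arccos(1 − 2y/D) = 3.376 rad. Then A = (D²/8)(θ − sin θ) = 42.79 ft² and P = Dθ/2 = 16.44 ft.
Hydraulic radius R = A/P = 42.79/16.44 = 2.603 ft.
Rearranging Manning's equation: n = (1.486/Q) A R^(2/3) S^(1/2) = (1.486/841) × 42.79 × 2.603^(2/3) × √0.011 = 0.015.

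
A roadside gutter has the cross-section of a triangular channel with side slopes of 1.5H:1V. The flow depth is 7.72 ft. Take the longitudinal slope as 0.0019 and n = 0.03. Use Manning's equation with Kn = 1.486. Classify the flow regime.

subcritical

For a triangular section with side slope z = 1.5: A = zy² = 1.5×7.72² = 89.4 ft²; P = 2y√(1+z²) = 2×7.72×1.803 = 27.83 ft.
Hydraulic radius R = A/P = 89.4/27.83 = 3.212 ft.
V = (1.486/n) R^(2/3) √S = (1.486/0.03) × 3.212^(2/3) × √0.0019 = 4.7 ft/s. Hydraulic depth D_h = A/T = 89.4/23.16 = 3.86 ft.
Froude number Fr = V/√(g·D_h) = 4.7/√(32.2×3.86) = 0.422, which is less than 1, so the flow is subcritical.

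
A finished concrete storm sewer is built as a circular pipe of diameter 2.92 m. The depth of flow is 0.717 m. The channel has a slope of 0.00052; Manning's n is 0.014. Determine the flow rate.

Q = 1.17 m³/s

For a circular section of diameter D = 2.92 m at depth y = 0.717 m, the central angle is θ = 2 arccos(1 − 2y/D) = 2.074 rad. Then A = (D²/8)(θ − sin θ) = 1.276 m² and P = Dθ/2 = 3.028 m.
Hydraulic radius R = A/P = 1.276/3.028 = 0.4216 m.
Manning's equation: Q = (1/n) A R^(2/3) S^(1/2) = (1/0.014) × 1.276 × 0.4216^(2/3) × 0.00052^(1/2) = 1.17 m³/s.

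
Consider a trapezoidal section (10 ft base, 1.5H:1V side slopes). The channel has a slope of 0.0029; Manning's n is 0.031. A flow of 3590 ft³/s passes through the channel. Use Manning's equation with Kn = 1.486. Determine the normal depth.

Manning's equation rearranged: A R^(2/3) = nQ / (1.486·√S) = 0.031 × 3590 / (1.486 × √0.0029) = 1391.
At y = 9.87 ft: A R^(2/3) = 750.8 — low.
At y = 14.3 ft: A R^(2/3) = 1693 — high.
At y = 13.1 ft: A R^(2/3) = 1392 — close enough.

y_n = 13.1 ft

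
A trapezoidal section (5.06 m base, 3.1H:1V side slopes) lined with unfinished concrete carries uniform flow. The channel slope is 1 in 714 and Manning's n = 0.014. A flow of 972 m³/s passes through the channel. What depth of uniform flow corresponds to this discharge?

Manning's equation rearranged: A R^(2/3) = nQ / (1·√S) = 0.014 × 972 / (√0.001401) = 363.6.
At y = 5.42 m: A R^(2/3) = 242.9 — low.
At y = 7 m: A R^(2/3) = 447.9 — high.
At y = 6.42 m: A R^(2/3) = 363.6 — matches.

y_n = 6.42 m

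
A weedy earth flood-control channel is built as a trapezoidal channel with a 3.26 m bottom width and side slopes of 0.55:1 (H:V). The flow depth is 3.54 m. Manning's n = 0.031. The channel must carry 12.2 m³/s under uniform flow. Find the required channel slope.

With bottom width b = 3.26 m and side slope z = 0.55: A = (b + zy)y = (3.26 + 0.55×3.54)×3.54 = 18.43 m²; P = b + 2y√(1+z²) = 3.26 + 2×3.54×1.141 = 11.34 m.
Hydraulic radius R = A/P = 18.43/11.34 = 1.625 m.
From Manning's equation, S = [nQ / (1 A R^(2/3))]² = [0.031 × 12.2 / (1 × 18.43 × 1.625^(2/3))]² = 0.00022.

S = 0.00022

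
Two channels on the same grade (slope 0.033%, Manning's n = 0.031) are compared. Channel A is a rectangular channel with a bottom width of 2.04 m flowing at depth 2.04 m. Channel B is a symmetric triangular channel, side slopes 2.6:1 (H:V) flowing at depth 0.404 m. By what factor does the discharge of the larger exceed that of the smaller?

23.1

Channel A: Flow area A = b·y = 2.04 × 2.04 = 4.162 m². Wetted perimeter P = b + 2y = 2.04 + 2×2.04 = 6.12 m. Hydraulic radius R = A/P = 4.162/6.12 = 0.68 m. Q_A = (1/0.031)·4.162·0.68^(2/3)·√0.00033 = 1.886 m³/s.
Channel B: For a triangular section with side slope z = 2.6: A = zy² = 2.6×0.404² = 0.4244 m²; P = 2y√(1+z²) = 2×0.404×2.786 = 2.251 m. Hydraulic radius R = A/P = 0.4244/2.251 = 0.1885 m. Q_B = (1/0.031)·0.4244·0.1885^(2/3)·√0.00033 = 0.08176 m³/s.
The larger discharge is 1.886 m³/s and the smaller is 0.08176 m³/s; the ratio is 23.1.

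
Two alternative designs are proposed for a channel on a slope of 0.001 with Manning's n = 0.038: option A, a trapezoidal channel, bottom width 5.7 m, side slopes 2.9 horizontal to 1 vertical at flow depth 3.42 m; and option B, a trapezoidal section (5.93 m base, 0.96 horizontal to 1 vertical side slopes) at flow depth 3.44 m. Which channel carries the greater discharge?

Channel A: With bottom width b = 5.7 m and side slope z = 2.9: A = (b + zy)y = (5.7 + 2.9×3.42)×3.42 = 53.41 m²; P = b + 2y√(1+z²) = 5.7 + 2×3.42×3.068 = 26.68 m. Hydraulic radius R = A/P = 53.41/26.68 = 2.002 m. Q_A = (1/0.038)·53.41·2.002^(2/3)·√0.001 = 70.6 m³/s.
Channel B: With bottom width b = 5.93 m and side slope z = 0.96: A = (b + zy)y = (5.93 + 0.96×3.44)×3.44 = 31.76 m²; P = b + 2y√(1+z²) = 5.93 + 2×3.44×1.386 = 15.47 m. Hydraulic radius R = A/P = 31.76/15.47 = 2.053 m. Q_B = (1/0.038)·31.76·2.053^(2/3)·√0.001 = 42.7 m³/s.
Q_A = 70.6 m³/s vs Q_B = 42.7 m³/s, so channel A carries more.

channel A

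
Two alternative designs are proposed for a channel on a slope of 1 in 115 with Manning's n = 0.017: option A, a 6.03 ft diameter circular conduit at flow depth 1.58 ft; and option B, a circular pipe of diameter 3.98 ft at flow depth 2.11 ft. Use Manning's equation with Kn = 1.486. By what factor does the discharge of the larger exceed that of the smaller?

1.21

Channel A: For a circular section of diameter D = 6.03 ft at depth y = 1.58 ft, the central angle is θ = 2 arccos(1 − 2y/D) = 2.149 rad. Then A = (D²/8)(θ − sin θ) = 5.965 ft² and P = Dθ/2 = 6.481 ft. Hydraulic radius R = A/P = 5.965/6.481 = 0.9204 ft. Q_A = (1.486/0.017)·5.965·0.9204^(2/3)·√0.008696 = 46 ft³/s.
Channel B: For a circular section of diameter D = 3.98 ft at depth y = 2.11 ft, the central angle is θ = 2 arccos(1 − 2y/D) = 3.262 rad. Then A = (D²/8)(θ − sin θ) = 6.698 ft² and P = Dθ/2 = 6.492 ft. Hydraulic radius R = A/P = 6.698/6.492 = 1.032 ft. Q_B = (1.486/0.017)·6.698·1.032^(2/3)·√0.008696 = 55.74 ft³/s.
The larger discharge is 55.74 ft³/s and the smaller is 46 ft³/s; the ratio is 1.21.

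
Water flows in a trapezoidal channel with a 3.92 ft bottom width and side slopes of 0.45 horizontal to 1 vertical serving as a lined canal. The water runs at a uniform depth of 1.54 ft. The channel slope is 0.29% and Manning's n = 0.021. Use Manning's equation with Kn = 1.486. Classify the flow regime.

With bottom width b = 3.92 ft and side slope z = 0.45: A = (b + zy)y = (3.92 + 0.45×1.54)×1.54 = 7.104 ft²; P = b + 2y√(1+z²) = 3.92 + 2×1.54×1.097 = 7.297 ft.
Hydraulic radius R = A/P = 7.104/7.297 = 0.9735 ft.
V = (1.486/n) R^(2/3) √S = (1.486/0.021) × 0.9735^(2/3) × √0.0029 = 3.743 ft/s. Hydraulic depth D_h = A/T = 7.104/5.306 = 1.339 ft.
Froude number Fr = V/√(g·D_h) = 3.743/√(32.2×1.339) = 0.57, which is less than 1, so the flow is subcritical.

subcritical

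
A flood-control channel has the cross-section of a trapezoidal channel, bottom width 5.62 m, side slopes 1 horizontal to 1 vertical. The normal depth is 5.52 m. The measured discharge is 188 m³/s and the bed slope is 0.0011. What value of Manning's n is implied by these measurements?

n = 0.022

With bottom width b = 5.62 m and side slope z = 1: A = (b + zy)y = (5.62 + 1×5.52)×5.52 = 61.49 m²; P = b + 2y√(1+z²) = 5.62 + 2×5.52×1.414 = 21.23 m.
Hydraulic radius R = A/P = 61.49/21.23 = 2.896 m.
Rearranging Manning's equation: n = (1/Q) A R^(2/3) S^(1/2) = (1/188) × 61.49 × 2.896^(2/3) × √0.0011 = 0.022.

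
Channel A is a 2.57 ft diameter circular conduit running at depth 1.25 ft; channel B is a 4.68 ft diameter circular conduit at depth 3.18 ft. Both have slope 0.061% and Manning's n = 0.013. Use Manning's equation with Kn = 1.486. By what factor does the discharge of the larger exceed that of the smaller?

8.34

Channel A: For a circular section of diameter D = 2.57 ft at depth y = 1.25 ft, the central angle is θ = 2 arccos(1 − 2y/D) = 3.087 rad. Then A = (D²/8)(θ − sin θ) = 2.504 ft² and P = Dθ/2 = 3.967 ft. Hydraulic radius R = A/P = 2.504/3.967 = 0.6312 ft. Q_A = (1.486/0.013)·2.504·0.6312^(2/3)·√0.00061 = 5.201 ft³/s.
Channel B: For a circular section of diameter D = 4.68 ft at depth y = 3.18 ft, the central angle is θ = 2 arccos(1 − 2y/D) = 3.876 rad. Then A = (D²/8)(θ − sin θ) = 12.45 ft² and P = Dθ/2 = 9.07 ft. Hydraulic radius R = A/P = 12.45/9.07 = 1.372 ft. Q_B = (1.486/0.013)·12.45·1.372^(2/3)·√0.00061 = 43.39 ft³/s.
The larger discharge is 43.39 ft³/s and the smaller is 5.201 ft³/s; the ratio is 8.34.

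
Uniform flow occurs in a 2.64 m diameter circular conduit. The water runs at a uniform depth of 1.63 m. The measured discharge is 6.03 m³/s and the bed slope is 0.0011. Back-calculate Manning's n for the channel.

For a circular section of diameter D = 2.64 m at depth y = 1.63 m, the central angle is θ = 2 arccos(1 − 2y/D) = 3.616 rad. Then A = (D²/8)(θ − sin θ) = 3.548 m² and P = Dθ/2 = 4.773 m.
Hydraulic radius R = A/P = 3.548/4.773 = 0.7433 m.
Rearranging Manning's equation: n = (1/Q) A R^(2/3) S^(1/2) = (1/6.03) × 3.548 × 0.7433^(2/3) × √0.0011 = 0.016.

n = 0.016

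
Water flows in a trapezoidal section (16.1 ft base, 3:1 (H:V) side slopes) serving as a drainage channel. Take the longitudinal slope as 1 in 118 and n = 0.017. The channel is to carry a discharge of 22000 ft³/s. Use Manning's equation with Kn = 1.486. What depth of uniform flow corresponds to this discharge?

Manning's equation rearranged: A R^(2/3) = nQ / (1.486·√S) = 0.017 × 22000 / (1.486 × √0.008475) = 2734.
Trying y = 10.8 ft: A R^(2/3) = 1769 — short.
Trying y = 14.6 ft: A R^(2/3) = 3517 — over.
Trying y = 13.1 ft: A R^(2/3) = 2740 — matches.

y_n = 13.1 ft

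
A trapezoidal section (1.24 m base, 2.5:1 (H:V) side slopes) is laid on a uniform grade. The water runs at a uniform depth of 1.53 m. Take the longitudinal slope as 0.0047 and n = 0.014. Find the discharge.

Q = 33.2 m³/s

With bottom width b = 1.24 m and side slope z = 2.5: A = (b + zy)y = (1.24 + 2.5×1.53)×1.53 = 7.749 m²; P = b + 2y√(1+z²) = 1.24 + 2×1.53×2.693 = 9.479 m.
Hydraulic radius R = A/P = 7.749/9.479 = 0.8175 m.
Manning's equation: Q = (1/n) A R^(2/3) S^(1/2) = (1/0.014) × 7.749 × 0.8175^(2/3) × 0.0047^(1/2) = 33.2 m³/s.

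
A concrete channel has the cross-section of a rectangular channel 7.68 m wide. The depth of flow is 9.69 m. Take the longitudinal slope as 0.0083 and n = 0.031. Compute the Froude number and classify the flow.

Flow area A = b·y = 7.68 × 9.69 = 74.42 m². Wetted perimeter P = b + 2y = 7.68 + 2×9.69 = 27.06 m.
Hydraulic radius R = A/P = 74.42/27.06 = 2.75 m.
V = (1/n) R^(2/3) √S = (1/0.031) × 2.75^(2/3) × √0.0083 = 5.769 m/s. Hydraulic depth D_h = A/T = 74.42/7.68 = 9.69 m.
Froude number Fr = V/√(g·D_h) = 5.769/√(9.81×9.69) = 0.592, which is less than 1, so the flow is subcritical.

subcritical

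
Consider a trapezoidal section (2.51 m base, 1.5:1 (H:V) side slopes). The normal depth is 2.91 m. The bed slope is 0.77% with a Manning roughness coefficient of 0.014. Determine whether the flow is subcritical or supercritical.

With bottom width b = 2.51 m and side slope z = 1.5: A = (b + zy)y = (2.51 + 1.5×2.91)×2.91 = 20.01 m²; P = b + 2y√(1+z²) = 2.51 + 2×2.91×1.803 = 13 m.
Hydraulic radius R = A/P = 20.01/13 = 1.539 m.
V = (1/n) R^(2/3) √S = (1/0.014) × 1.539^(2/3) × √0.0077 = 8.354 m/s. Hydraulic depth D_h = A/T = 20.01/11.24 = 1.78 m.
Froude number Fr = V/√(g·D_h) = 8.354/√(9.81×1.78) = 2, which is greater than 1, so the flow is supercritical.

supercritical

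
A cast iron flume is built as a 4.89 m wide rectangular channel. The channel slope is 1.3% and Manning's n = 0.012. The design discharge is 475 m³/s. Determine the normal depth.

y_n = 6.9 m

Manning's equation rearranged: A R^(2/3) = nQ / (1·√S) = 0.012 × 475 / (√0.013) = 49.99.
At y = 6.19 m: A R^(2/3) = 44 — low.
At y = 8.14 m: A R^(2/3) = 60.64 — high.
At y = 6.9 m: A R^(2/3) = 50.03 — ≈ 49.99.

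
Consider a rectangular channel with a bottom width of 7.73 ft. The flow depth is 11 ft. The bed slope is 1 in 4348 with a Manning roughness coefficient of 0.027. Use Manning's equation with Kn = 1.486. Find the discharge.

Q = 143 ft³/s

Flow area A = b·y = 7.73 × 11 = 85.03 ft². Wetted perimeter P = b + 2y = 7.73 + 2×11 = 29.73 ft.
Hydraulic radius R = A/P = 85.03/29.73 = 2.86 ft.
Manning's equation: Q = (1.486/n) A R^(2/3) S^(1/2) = (1.486/0.027) × 85.03 × 2.86^(2/3) × 0.00023^(1/2) = 143 ft³/s.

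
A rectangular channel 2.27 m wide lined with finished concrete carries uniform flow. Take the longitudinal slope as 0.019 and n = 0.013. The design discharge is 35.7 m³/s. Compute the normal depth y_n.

Manning's equation rearranged: A R^(2/3) = nQ / (1·√S) = 0.013 × 35.7 / (√0.019) = 3.367.
Try y = 2.33 m: A R^(2/3) = 4.417 — high.
Try y = 1.87 m: A R^(2/3) = 3.367 — matches.

y_n = 1.87 m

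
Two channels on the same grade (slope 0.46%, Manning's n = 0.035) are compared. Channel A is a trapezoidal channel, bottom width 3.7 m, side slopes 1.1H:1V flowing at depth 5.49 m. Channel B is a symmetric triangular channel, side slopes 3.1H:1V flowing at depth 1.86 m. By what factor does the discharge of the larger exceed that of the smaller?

Channel A: With bottom width b = 3.7 m and side slope z = 1.1: A = (b + zy)y = (3.7 + 1.1×5.49)×5.49 = 53.47 m²; P = b + 2y√(1+z²) = 3.7 + 2×5.49×1.487 = 20.02 m. Hydraulic radius R = A/P = 53.47/20.02 = 2.67 m. Q_A = (1/0.035)·53.47·2.67^(2/3)·√0.0046 = 199.4 m³/s.
Channel B: For a triangular section with side slope z = 3.1: A = zy² = 3.1×1.86² = 10.72 m²; P = 2y√(1+z²) = 2×1.86×3.257 = 12.12 m. Hydraulic radius R = A/P = 10.72/12.12 = 0.8851 m. Q_B = (1/0.035)·10.72·0.8851^(2/3)·√0.0046 = 19.16 m³/s.
The larger discharge is 199.4 m³/s and the smaller is 19.16 m³/s; the ratio is 10.4.

10.4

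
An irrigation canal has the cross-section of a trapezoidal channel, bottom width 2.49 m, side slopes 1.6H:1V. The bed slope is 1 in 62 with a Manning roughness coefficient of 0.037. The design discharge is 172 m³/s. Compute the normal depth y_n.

y_n = 3.78 m

Manning's equation rearranged: A R^(2/3) = nQ / (1·√S) = 0.037 × 172 / (√0.01613) = 50.11.
Try y = 3.01 m: A R^(2/3) = 29.93 — low.
Try y = 4.18 m: A R^(2/3) = 62.92 — high.
Try y = 3.78 m: A R^(2/3) = 49.96 — matches.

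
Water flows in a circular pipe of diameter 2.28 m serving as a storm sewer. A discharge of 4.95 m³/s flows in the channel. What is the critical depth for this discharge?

y_c = 1.03 m

At critical depth, Q² T / (g A³) = 1, i.e. A³/T = Q²/g = 4.95²/9.81 = 2.498.
Try y = 0.751 m: A³/T = 0.7512 — low.
Try y = 1.22 m: A³/T = 4.834 — high.
Try y = 1.03 m: A³/T = 2.532 — close enough.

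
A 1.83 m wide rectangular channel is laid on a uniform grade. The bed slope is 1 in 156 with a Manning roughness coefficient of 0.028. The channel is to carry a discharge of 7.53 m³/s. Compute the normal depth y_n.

y_n = 1.97 m

Manning's equation rearranged: A R^(2/3) = nQ / (1·√S) = 0.028 × 7.53 / (√0.00641) = 2.633.
Try y = 2.19 m: A R^(2/3) = 2.993 — too large.
Try y = 1.56 m: A R^(2/3) = 1.978 — too small.
Try y = 1.97 m: A R^(2/3) = 2.635 — matches.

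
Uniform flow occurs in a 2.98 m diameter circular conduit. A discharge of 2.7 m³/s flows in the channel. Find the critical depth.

At critical depth, Q² T / (g A³) = 1, i.e. A³/T = Q²/g = 2.7²/9.81 = 0.7431.
Try y = 0.801 m: A³/T = 1.303 — over.
Try y = 0.483 m: A³/T = 0.18 — short.
Try y = 0.694 m: A³/T = 0.745 — matches.

y_c = 0.694 m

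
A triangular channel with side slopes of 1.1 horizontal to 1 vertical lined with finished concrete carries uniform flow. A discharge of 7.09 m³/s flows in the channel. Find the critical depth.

At critical depth, Q² T / (g A³) = 1, i.e. A³/T = Q²/g = 7.09²/9.81 = 5.124.
Try y = 1.94 m: A³/T = 16.63 — too large.
Try y = 1.53 m: A³/T = 5.072 — close enough.

y_c = 1.53 m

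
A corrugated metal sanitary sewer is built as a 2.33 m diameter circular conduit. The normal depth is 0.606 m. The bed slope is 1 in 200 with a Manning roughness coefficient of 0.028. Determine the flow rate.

For a circular section of diameter D = 2.33 m at depth y = 0.606 m, the central angle is θ = 2 arccos(1 − 2y/D) = 2.141 rad. Then A = (D²/8)(θ − sin θ) = 0.8813 m² and P = Dθ/2 = 2.494 m.
Hydraulic radius R = A/P = 0.8813/2.494 = 0.3534 m.
Manning's equation: Q = (1/n) A R^(2/3) S^(1/2) = (1/0.028) × 0.8813 × 0.3534^(2/3) × 0.005^(1/2) = 1.11 m³/s.

Q = 1.11 m³/s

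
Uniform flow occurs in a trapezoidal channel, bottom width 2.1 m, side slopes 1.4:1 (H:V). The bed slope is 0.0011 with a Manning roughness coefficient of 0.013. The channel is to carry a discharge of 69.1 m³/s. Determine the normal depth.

y_n = 3.11 m

Manning's equation rearranged: A R^(2/3) = nQ / (1·√S) = 0.013 × 69.1 / (√0.0011) = 27.08.
At y = 2.34 m: A R^(2/3) = 14.51 — too small.
At y = 3.11 m: A R^(2/3) = 27.09 — ≈ 27.08.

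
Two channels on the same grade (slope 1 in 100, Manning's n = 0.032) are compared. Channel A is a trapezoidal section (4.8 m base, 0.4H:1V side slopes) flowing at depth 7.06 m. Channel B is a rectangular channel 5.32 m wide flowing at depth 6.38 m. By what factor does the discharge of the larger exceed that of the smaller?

2.02

Channel A: With bottom width b = 4.8 m and side slope z = 0.4: A = (b + zy)y = (4.8 + 0.4×7.06)×7.06 = 53.83 m²; P = b + 2y√(1+z²) = 4.8 + 2×7.06×1.077 = 20.01 m. Hydraulic radius R = A/P = 53.83/20.01 = 2.69 m. Q_A = (1/0.032)·53.83·2.69^(2/3)·√0.01 = 325.4 m³/s.
Channel B: Flow area A = b·y = 5.32 × 6.38 = 33.94 m². Wetted perimeter P = b + 2y = 5.32 + 2×6.38 = 18.08 m. Hydraulic radius R = A/P = 33.94/18.08 = 1.877 m. Q_B = (1/0.032)·33.94·1.877^(2/3)·√0.01 = 161.4 m³/s.
The larger discharge is 325.4 m³/s and the smaller is 161.4 m³/s; the ratio is 2.02.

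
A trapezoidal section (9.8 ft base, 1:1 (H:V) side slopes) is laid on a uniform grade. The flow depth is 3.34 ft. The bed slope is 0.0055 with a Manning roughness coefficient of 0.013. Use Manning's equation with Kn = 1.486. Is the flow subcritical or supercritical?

With bottom width b = 9.8 ft and side slope z = 1: A = (b + zy)y = (9.8 + 1×3.34)×3.34 = 43.89 ft²; P = b + 2y√(1+z²) = 9.8 + 2×3.34×1.414 = 19.25 ft.
Hydraulic radius R = A/P = 43.89/19.25 = 2.28 ft.
V = (1.486/n) R^(2/3) √S = (1.486/0.013) × 2.28^(2/3) × √0.0055 = 14.69 ft/s. Hydraulic depth D_h = A/T = 43.89/16.48 = 2.663 ft.
Froude number Fr = V/√(g·D_h) = 14.69/√(32.2×2.663) = 1.59, which is greater than 1, so the flow is supercritical.

supercritical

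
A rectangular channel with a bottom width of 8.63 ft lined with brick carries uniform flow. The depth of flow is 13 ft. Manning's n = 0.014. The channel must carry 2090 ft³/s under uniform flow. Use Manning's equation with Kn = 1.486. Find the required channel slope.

Flow area A = b·y = 8.63 × 13 = 112.2 ft². Wetted perimeter P = b + 2y = 8.63 + 2×13 = 34.63 ft.
Hydraulic radius R = A/P = 112.2/34.63 = 3.24 ft.
From Manning's equation, S = [nQ / (1.486 A R^(2/3))]² = [0.014 × 2090 / (1.486 × 112.2 × 3.24^(2/3))]² = 0.00643.

S = 0.00643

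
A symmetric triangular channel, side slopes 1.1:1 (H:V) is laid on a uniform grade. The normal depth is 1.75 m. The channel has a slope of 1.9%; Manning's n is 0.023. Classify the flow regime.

For a triangular section with side slope z = 1.1: A = zy² = 1.1×1.75² = 3.369 m²; P = 2y√(1+z²) = 2×1.75×1.487 = 5.203 m.
Hydraulic radius R = A/P = 3.369/5.203 = 0.6474 m.
V = (1/n) R^(2/3) √S = (1/0.023) × 0.6474^(2/3) × √0.019 = 4.485 m/s. Hydraulic depth D_h = A/T = 3.369/3.85 = 0.875 m.
Froude number Fr = V/√(g·D_h) = 4.485/√(9.81×0.875) = 1.53, which is greater than 1, so the flow is supercritical.

supercritical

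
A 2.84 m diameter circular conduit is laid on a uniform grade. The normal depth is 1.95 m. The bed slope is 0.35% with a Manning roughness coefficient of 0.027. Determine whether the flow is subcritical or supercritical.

For a circular section of diameter D = 2.84 m at depth y = 1.95 m, the central angle is θ = 2 arccos(1 − 2y/D) = 3.907 rad. Then A = (D²/8)(θ − sin θ) = 4.637 m² and P = Dθ/2 = 5.547 m.
Hydraulic radius R = A/P = 4.637/5.547 = 0.8359 m.
V = (1/n) R^(2/3) √S = (1/0.027) × 0.8359^(2/3) × √0.0035 = 1.944 m/s. Hydraulic depth D_h = A/T = 4.637/2.635 = 1.76 m.
Froude number Fr = V/√(g·D_h) = 1.944/√(9.81×1.76) = 0.468, which is less than 1, so the flow is subcritical.

subcritical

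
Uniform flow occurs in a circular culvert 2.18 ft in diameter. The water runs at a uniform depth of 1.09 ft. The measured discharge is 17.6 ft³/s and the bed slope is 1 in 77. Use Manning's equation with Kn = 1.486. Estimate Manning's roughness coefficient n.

For a circular section of diameter D = 2.18 ft at depth y = 1.09 ft, the central angle is θ = 2 arccos(1 − 2y/D) = 3.142 rad. Then A = (D²/8)(θ − sin θ) = 1.866 ft² and P = Dθ/2 = 3.424 ft.
Hydraulic radius R = A/P = 1.866/3.424 = 0.545 ft.
Rearranging Manning's equation: n = (1.486/Q) A R^(2/3) S^(1/2) = (1.486/17.6) × 1.866 × 0.545^(2/3) × √0.01299 = 0.012.

n = 0.012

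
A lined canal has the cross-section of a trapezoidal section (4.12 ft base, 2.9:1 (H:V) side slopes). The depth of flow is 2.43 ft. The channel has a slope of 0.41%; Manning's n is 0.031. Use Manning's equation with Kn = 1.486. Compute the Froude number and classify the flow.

With bottom width b = 4.12 ft and side slope z = 2.9: A = (b + zy)y = (4.12 + 2.9×2.43)×2.43 = 27.14 ft²; P = b + 2y√(1+z²) = 4.12 + 2×2.43×3.068 = 19.03 ft.
Hydraulic radius R = A/P = 27.14/19.03 = 1.426 ft.
V = (1.486/n) R^(2/3) √S = (1.486/0.031) × 1.426^(2/3) × √0.0041 = 3.889 ft/s. Hydraulic depth D_h = A/T = 27.14/18.21 = 1.49 ft.
Froude number Fr = V/√(g·D_h) = 3.889/√(32.2×1.49) = 0.561, which is less than 1, so the flow is subcritical.

subcritical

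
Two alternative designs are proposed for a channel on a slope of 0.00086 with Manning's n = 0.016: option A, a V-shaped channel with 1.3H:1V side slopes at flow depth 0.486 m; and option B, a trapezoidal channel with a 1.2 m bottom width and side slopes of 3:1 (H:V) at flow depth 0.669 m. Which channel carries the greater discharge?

Channel A: For a triangular section with side slope z = 1.3: A = zy² = 1.3×0.486² = 0.3071 m²; P = 2y√(1+z²) = 2×0.486×1.64 = 1.594 m. Hydraulic radius R = A/P = 0.3071/1.594 = 0.1926 m. Q_A = (1/0.016)·0.3071·0.1926^(2/3)·√0.00086 = 0.1877 m³/s.
Channel B: With bottom width b = 1.2 m and side slope z = 3: A = (b + zy)y = (1.2 + 3×0.669)×0.669 = 2.145 m²; P = b + 2y√(1+z²) = 1.2 + 2×0.669×3.162 = 5.431 m. Hydraulic radius R = A/P = 2.145/5.431 = 0.395 m. Q_B = (1/0.016)·2.145·0.395^(2/3)·√0.00086 = 2.117 m³/s.
Q_A = 0.1877 m³/s vs Q_B = 2.117 m³/s, so channel B carries more.

channel B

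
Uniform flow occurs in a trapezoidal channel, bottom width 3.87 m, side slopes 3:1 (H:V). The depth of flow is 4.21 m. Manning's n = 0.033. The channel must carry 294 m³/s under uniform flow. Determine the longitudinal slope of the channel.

S = 0.00651

With bottom width b = 3.87 m and side slope z = 3: A = (b + zy)y = (3.87 + 3×4.21)×4.21 = 69.47 m²; P = b + 2y√(1+z²) = 3.87 + 2×4.21×3.162 = 30.5 m.
Hydraulic radius R = A/P = 69.47/30.5 = 2.278 m.
From Manning's equation, S = [nQ / (1 A R^(2/3))]² = [0.033 × 294 / (1 × 69.47 × 2.278^(2/3))]² = 0.00651.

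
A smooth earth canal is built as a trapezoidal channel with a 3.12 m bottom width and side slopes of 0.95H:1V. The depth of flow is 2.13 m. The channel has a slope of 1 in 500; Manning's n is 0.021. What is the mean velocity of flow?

V = 2.43 m/s

With bottom width b = 3.12 m and side slope z = 0.95: A = (b + zy)y = (3.12 + 0.95×2.13)×2.13 = 10.96 m²; P = b + 2y√(1+z²) = 3.12 + 2×2.13×1.379 = 8.996 m.
Hydraulic radius R = A/P = 10.96/8.996 = 1.218 m.
From Manning's equation, V = (1/n) R^(2/3) S^(1/2) = (1/0.021) × 1.218^(2/3) × 0.002^(1/2) = 2.43 m/s.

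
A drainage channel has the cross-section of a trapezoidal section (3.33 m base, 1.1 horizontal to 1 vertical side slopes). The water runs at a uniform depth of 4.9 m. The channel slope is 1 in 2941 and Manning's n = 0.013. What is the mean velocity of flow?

V = 2.53 m/s

With bottom width b = 3.33 m and side slope z = 1.1: A = (b + zy)y = (3.33 + 1.1×4.9)×4.9 = 42.73 m²; P = b + 2y√(1+z²) = 3.33 + 2×4.9×1.487 = 17.9 m.
Hydraulic radius R = A/P = 42.73/17.9 = 2.387 m.
From Manning's equation, V = (1/n) R^(2/3) S^(1/2) = (1/0.013) × 2.387^(2/3) × 0.00034^(1/2) = 2.53 m/s.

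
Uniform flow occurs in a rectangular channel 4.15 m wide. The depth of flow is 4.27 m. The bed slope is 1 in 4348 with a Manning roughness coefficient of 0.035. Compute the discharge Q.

Q = 9.59 m³/s

Flow area A = b·y = 4.15 × 4.27 = 17.72 m². Wetted perimeter P = b + 2y = 4.15 + 2×4.27 = 12.69 m.
Hydraulic radius R = A/P = 17.72/12.69 = 1.396 m.
Manning's equation: Q = (1/n) A R^(2/3) S^(1/2) = (1/0.035) × 17.72 × 1.396^(2/3) × 0.00023^(1/2) = 9.59 m³/s.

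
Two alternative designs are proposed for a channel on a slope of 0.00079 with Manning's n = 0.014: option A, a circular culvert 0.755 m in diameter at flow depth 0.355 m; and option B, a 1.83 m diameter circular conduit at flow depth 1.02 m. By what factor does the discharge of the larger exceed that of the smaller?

Channel A: For a circular section of diameter D = 0.755 m at depth y = 0.355 m, the central angle is θ = 2 arccos(1 − 2y/D) = 3.022 rad. Then A = (D²/8)(θ − sin θ) = 0.2069 m² and P = Dθ/2 = 1.141 m. Hydraulic radius R = A/P = 0.2069/1.141 = 0.1813 m. Q_A = (1/0.014)·0.2069·0.1813^(2/3)·√0.00079 = 0.133 m³/s.
Channel B: For a circular section of diameter D = 1.83 m at depth y = 1.02 m, the central angle is θ = 2 arccos(1 − 2y/D) = 3.372 rad. Then A = (D²/8)(θ − sin θ) = 1.507 m² and P = Dθ/2 = 3.085 m. Hydraulic radius R = A/P = 1.507/3.085 = 0.4884 m. Q_B = (1/0.014)·1.507·0.4884^(2/3)·√0.00079 = 1.876 m³/s.
The larger discharge is 1.876 m³/s and the smaller is 0.133 m³/s; the ratio is 14.1.

14.1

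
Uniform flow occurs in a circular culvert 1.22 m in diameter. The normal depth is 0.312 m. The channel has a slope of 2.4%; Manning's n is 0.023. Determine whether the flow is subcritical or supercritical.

For a circular section of diameter D = 1.22 m at depth y = 0.312 m, the central angle is θ = 2 arccos(1 − 2y/D) = 2.121 rad. Then A = (D²/8)(θ − sin θ) = 0.236 m² and P = Dθ/2 = 1.294 m.
Hydraulic radius R = A/P = 0.236/1.294 = 0.1824 m.
V = (1/n) R^(2/3) √S = (1/0.023) × 0.1824^(2/3) × √0.024 = 2.166 m/s. Hydraulic depth D_h = A/T = 0.236/1.065 = 0.2217 m.
Froude number Fr = V/√(g·D_h) = 2.166/√(9.81×0.2217) = 1.47, which is greater than 1, so the flow is supercritical.

supercritical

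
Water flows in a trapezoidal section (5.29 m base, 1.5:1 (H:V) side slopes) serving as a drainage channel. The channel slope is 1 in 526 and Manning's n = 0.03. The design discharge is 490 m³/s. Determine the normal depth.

y_n = 7.85 m

Manning's equation rearranged: A R^(2/3) = nQ / (1·√S) = 0.03 × 490 / (√0.001901) = 337.1.
At y = 6.08 m: A R^(2/3) = 191 — short.
At y = 8.99 m: A R^(2/3) = 458.5 — over.
At y = 7.85 m: A R^(2/3) = 336.9 — ≈ 337.1.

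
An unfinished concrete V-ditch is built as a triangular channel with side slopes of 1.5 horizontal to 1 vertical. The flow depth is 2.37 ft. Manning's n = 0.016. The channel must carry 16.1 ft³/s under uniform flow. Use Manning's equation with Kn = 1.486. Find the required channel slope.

For a triangular section with side slope z = 1.5: A = zy² = 1.5×2.37² = 8.425 ft²; P = 2y√(1+z²) = 2×2.37×1.803 = 8.545 ft.
Hydraulic radius R = A/P = 8.425/8.545 = 0.986 ft.
From Manning's equation, S = [nQ / (1.486 A R^(2/3))]² = [0.016 × 16.1 / (1.486 × 8.425 × 0.986^(2/3))]² = 0.000431.

S = 0.000431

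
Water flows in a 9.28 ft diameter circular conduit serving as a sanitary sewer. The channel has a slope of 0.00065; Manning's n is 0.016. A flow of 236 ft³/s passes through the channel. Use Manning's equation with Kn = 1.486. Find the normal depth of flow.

Manning's equation rearranged: A R^(2/3) = nQ / (1.486·√S) = 0.016 × 236 / (1.486 × √0.00065) = 99.67.
Trying y = 8.09 ft: A R^(2/3) = 124.3 — over.
Trying y = 6.52 ft: A R^(2/3) = 99.72 — ≈ 99.67.

y_n = 6.52 ft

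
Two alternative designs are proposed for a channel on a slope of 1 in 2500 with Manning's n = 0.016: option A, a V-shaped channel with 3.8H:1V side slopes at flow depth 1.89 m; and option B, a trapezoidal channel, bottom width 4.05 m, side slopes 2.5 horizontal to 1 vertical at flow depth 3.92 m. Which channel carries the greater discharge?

Channel A: For a triangular section with side slope z = 3.8: A = zy² = 3.8×1.89² = 13.57 m²; P = 2y√(1+z²) = 2×1.89×3.929 = 14.85 m. Hydraulic radius R = A/P = 13.57/14.85 = 0.9139 m. Q_A = (1/0.016)·13.57·0.9139^(2/3)·√0.0004 = 15.98 m³/s.
Channel B: With bottom width b = 4.05 m and side slope z = 2.5: A = (b + zy)y = (4.05 + 2.5×3.92)×3.92 = 54.29 m²; P = b + 2y√(1+z²) = 4.05 + 2×3.92×2.693 = 25.16 m. Hydraulic radius R = A/P = 54.29/25.16 = 2.158 m. Q_B = (1/0.016)·54.29·2.158^(2/3)·√0.0004 = 113.3 m³/s.
Q_A = 15.98 m³/s vs Q_B = 113.3 m³/s, so channel B carries more.

channel B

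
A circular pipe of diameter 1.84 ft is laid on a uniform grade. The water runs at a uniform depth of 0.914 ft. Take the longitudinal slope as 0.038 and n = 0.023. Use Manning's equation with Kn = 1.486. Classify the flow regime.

supercritical

For a circular section of diameter D = 1.84 ft at depth y = 0.914 ft, the central angle is θ = 2 arccos(1 − 2y/D) = 3.129 rad. Then A = (D²/8)(θ − sin θ) = 1.318 ft² and P = Dθ/2 = 2.878 ft.
Hydraulic radius R = A/P = 1.318/2.878 = 0.4581 ft.
V = (1.486/n) R^(2/3) √S = (1.486/0.023) × 0.4581^(2/3) × √0.038 = 7.484 ft/s. Hydraulic depth D_h = A/T = 1.318/1.84 = 0.7166 ft.
Froude number Fr = V/√(g·D_h) = 7.484/√(32.2×0.7166) = 1.56, which is greater than 1, so the flow is supercritical.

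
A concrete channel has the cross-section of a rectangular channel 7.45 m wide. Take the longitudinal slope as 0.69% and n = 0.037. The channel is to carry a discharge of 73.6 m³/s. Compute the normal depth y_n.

Manning's equation rearranged: A R^(2/3) = nQ / (1·√S) = 0.037 × 73.6 / (√0.0069) = 32.78.
At y = 3.64 m: A R^(2/3) = 40.73 — high.
At y = 2.53 m: A R^(2/3) = 24.77 — low.
At y = 3.1 m: A R^(2/3) = 32.79 — ≈ 32.78.

y_n = 3.1 m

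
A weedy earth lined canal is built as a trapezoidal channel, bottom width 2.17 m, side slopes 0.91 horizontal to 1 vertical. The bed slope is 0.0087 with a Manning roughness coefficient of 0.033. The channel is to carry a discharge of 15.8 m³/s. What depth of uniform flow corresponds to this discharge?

Manning's equation rearranged: A R^(2/3) = nQ / (1·√S) = 0.033 × 15.8 / (√0.0087) = 5.59.
At y = 1.98 m: A R^(2/3) = 8.099 — over.
At y = 1.63 m: A R^(2/3) = 5.573 — matches.

y_n = 1.63 m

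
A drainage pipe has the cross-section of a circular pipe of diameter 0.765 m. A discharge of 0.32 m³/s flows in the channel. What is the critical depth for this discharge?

y_c = 0.343 m

At critical depth, Q² T / (g A³) = 1, i.e. A³/T = Q²/g = 0.32²/9.81 = 0.01044.
At y = 0.27 m: A³/T = 0.004171 — short.
At y = 0.386 m: A³/T = 0.01643 — over.
At y = 0.343 m: A³/T = 0.01046 — ≈ 0.01044.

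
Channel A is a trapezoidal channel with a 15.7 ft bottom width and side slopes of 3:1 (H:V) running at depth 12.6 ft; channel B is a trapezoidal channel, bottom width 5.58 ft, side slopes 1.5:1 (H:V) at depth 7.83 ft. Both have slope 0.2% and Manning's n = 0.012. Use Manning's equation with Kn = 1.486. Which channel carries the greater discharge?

channel A

Channel A: With bottom width b = 15.7 ft and side slope z = 3: A = (b + zy)y = (15.7 + 3×12.6)×12.6 = 674.1 ft²; P = b + 2y√(1+z²) = 15.7 + 2×12.6×3.162 = 95.39 ft. Hydraulic radius R = A/P = 674.1/95.39 = 7.067 ft. Q_A = (1.486/0.012)·674.1·7.067^(2/3)·√0.002 = 13750 ft³/s.
Channel B: With bottom width b = 5.58 ft and side slope z = 1.5: A = (b + zy)y = (5.58 + 1.5×7.83)×7.83 = 135.7 ft²; P = b + 2y√(1+z²) = 5.58 + 2×7.83×1.803 = 33.81 ft. Hydraulic radius R = A/P = 135.7/33.81 = 4.012 ft. Q_B = (1.486/0.012)·135.7·4.012^(2/3)·√0.002 = 1897 ft³/s.
Q_A = 13750 ft³/s vs Q_B = 1897 ft³/s, so channel A carries more.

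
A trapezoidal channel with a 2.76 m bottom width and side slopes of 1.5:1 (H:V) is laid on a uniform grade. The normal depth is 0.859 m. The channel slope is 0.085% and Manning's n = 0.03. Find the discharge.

Q = 2.39 m³/s

With bottom width b = 2.76 m and side slope z = 1.5: A = (b + zy)y = (2.76 + 1.5×0.859)×0.859 = 3.478 m²; P = b + 2y√(1+z²) = 2.76 + 2×0.859×1.803 = 5.857 m.
Hydraulic radius R = A/P = 3.478/5.857 = 0.5937 m.
Manning's equation: Q = (1/n) A R^(2/3) S^(1/2) = (1/0.03) × 3.478 × 0.5937^(2/3) × 0.00085^(1/2) = 2.39 m³/s.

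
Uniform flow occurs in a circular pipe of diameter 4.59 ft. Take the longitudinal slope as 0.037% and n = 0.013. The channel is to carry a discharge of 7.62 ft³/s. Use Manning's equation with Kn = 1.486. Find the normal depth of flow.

Manning's equation rearranged: A R^(2/3) = nQ / (1.486·√S) = 0.013 × 7.62 / (1.486 × √0.00037) = 3.466.
Trying y = 1.48 ft: A R^(2/3) = 4.081 — over.
Trying y = 1.36 ft: A R^(2/3) = 3.467 — ≈ 3.466.

y_n = 1.36 ft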